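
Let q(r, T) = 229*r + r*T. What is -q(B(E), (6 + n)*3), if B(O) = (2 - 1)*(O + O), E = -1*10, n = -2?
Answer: 4820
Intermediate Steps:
E = -10
B(O) = 2*O (B(O) = 1*(2*O) = 2*O)
q(r, T) = 229*r + T*r
-q(B(E), (6 + n)*3) = -2*(-10)*(229 + (6 - 2)*3) = -(-20)*(229 + 4*3) = -(-20)*(229 + 12) = -(-20)*241 = -1*(-4820) = 4820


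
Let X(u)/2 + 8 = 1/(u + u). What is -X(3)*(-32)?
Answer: -1504/3 ≈ -501.33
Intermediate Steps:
X(u) = -16 + 1/u (X(u) = -16 + 2/(u + u) = -16 + 2/((2*u)) = -16 + 2*(1/(2*u)) = -16 + 1/u)
-X(3)*(-32) = -(-16 + 1/3)*(-32) = -(-16 + ⅓)*(-32) = -(-47)*(-32)/3 = -1*1504/3 = -1504/3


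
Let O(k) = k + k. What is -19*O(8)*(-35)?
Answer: 10640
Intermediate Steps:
O(k) = 2*k
-19*O(8)*(-35) = -38*8*(-35) = -19*16*(-35) = -304*(-35) = 10640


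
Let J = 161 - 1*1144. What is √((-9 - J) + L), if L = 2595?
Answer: √3569 ≈ 59.741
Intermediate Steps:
J = -983 (J = 161 - 1144 = -983)
√((-9 - J) + L) = √((-9 - 1*(-983)) + 2595) = √((-9 + 983) + 2595) = √(974 + 2595) = √3569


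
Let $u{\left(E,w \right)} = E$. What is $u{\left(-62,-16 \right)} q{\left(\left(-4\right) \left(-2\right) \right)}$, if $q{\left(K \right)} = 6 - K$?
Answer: $124$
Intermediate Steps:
$u{\left(-62,-16 \right)} q{\left(\left(-4\right) \left(-2\right) \right)} = - 62 \left(6 - \left(-4\right) \left(-2\right)\right) = - 62 \left(6 - 8\right) = \left(-62\right) \left(-2\right) = 124$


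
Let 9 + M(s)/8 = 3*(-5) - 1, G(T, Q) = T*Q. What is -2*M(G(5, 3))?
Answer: 400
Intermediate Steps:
G(T, Q) = Q*T
M(s) = -200 (M(s) = -72 + 8*(3*(-5) - 1) = -72 + 8*(-15 - 1) = -72 + 8*(-16) = -72 - 128 = -200)
-2*M(G(5, 3)) = -2*(-200) = 400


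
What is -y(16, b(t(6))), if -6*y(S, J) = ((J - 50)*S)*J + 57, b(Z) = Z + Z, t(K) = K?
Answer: -2413/2 ≈ -1206.5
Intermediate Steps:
b(Z) = 2*Z
y(S, J) = -19/2 - J*S*(-50 + J)/6 (y(S, J) = -(((J - 50)*S)*J + 57)/6 = -(((-50 + J)*S)*J + 57)/6 = -((S*(-50 + J))*J + 57)/6 = -(J*S*(-50 + J) + 57)/6 = -(57 + J*S*(-50 + J))/6 = -19/2 - J*S*(-50 + J)/6)
-y(16, b(t(6))) = -(-19/2 - ⅙*16*(2*6)² + (25/3)*(2*6)*16) = -(-19/2 - ⅙*16*12² + (25/3)*12*16) = -(-19/2 - ⅙*16*144 + 1600) = -(-19/2 - 384 + 1600) = -1*2413/2 = -2413/2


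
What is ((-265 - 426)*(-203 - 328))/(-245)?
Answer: -366921/245 ≈ -1497.6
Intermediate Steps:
((-265 - 426)*(-203 - 328))/(-245) = -691*(-531)*(-1/245) = 366921*(-1/245) = -366921/245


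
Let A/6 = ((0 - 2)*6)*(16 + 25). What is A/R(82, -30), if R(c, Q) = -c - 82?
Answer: 18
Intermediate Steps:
R(c, Q) = -82 - c
A = -2952 (A = 6*(((0 - 2)*6)*(16 + 25)) = 6*(-2*6*41) = 6*(-12*41) = 6*(-492) = -2952)
A/R(82, -30) = -2952/(-82 - 1*82) = -2952/(-82 - 82) = -2952/(-164) = -2952*(-1/164) = 18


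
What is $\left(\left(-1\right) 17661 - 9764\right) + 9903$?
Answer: $-17522$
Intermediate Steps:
$\left(\left(-1\right) 17661 - 9764\right) + 9903 = \left(-17661 - 9764\right) + 9903 = -27425 + 9903 = -17522$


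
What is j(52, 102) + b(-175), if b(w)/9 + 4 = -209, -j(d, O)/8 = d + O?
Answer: -3149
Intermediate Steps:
j(d, O) = -8*O - 8*d (j(d, O) = -8*(d + O) = -8*(O + d) = -8*O - 8*d)
b(w) = -1917 (b(w) = -36 + 9*(-209) = -36 - 1881 = -1917)
j(52, 102) + b(-175) = (-8*102 - 8*52) - 1917 = (-816 - 416) - 1917 = -1232 - 1917 = -3149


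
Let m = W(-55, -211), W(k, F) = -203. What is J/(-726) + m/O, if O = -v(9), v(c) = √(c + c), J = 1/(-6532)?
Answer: 1/4742232 + 203*√2/6 ≈ 47.848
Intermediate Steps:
J = -1/6532 ≈ -0.00015309
m = -203
v(c) = √2*√c (v(c) = √(2*c) = √2*√c)
O = -3*√2 (O = -√2*√9 = -√2*3 = -3*√2 ≈ -4.2426)
J/(-726) + m/O = -1/6532/(-726) - 203*(-√2/6) = -1/6532*(-1/726) - (-203)*√2/6 = 1/4742232 + 203*√2/6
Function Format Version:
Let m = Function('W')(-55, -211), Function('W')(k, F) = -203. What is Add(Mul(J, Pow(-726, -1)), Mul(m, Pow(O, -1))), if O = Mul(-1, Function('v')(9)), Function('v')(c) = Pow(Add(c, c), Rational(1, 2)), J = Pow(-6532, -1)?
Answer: Add(Rational(1, 4742232), Mul(Rational(203, 6), Pow(2, Rational(1, 2)))) ≈ 47.848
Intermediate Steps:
J = Rational(-1, 6532) ≈ -0.00015309
m = -203
Function('v')(c) = Mul(Pow(2, Rational(1, 2)), Pow(c, Rational(1, 2))) (Function('v')(c) = Pow(Mul(2, c), Rational(1, 2)) = Mul(Pow(2, Rational(1, 2)), Pow(c, Rational(1, 2))))
O = Mul(-3, Pow(2, Rational(1, 2))) (O = Mul(-1, Mul(Pow(2, Rational(1, 2)), Pow(9, Rational(1, 2)))) = Mul(-1, Mul(Pow(2, Rational(1, 2)), 3)) = Mul(-1, Mul(3, Pow(2, Rational(1, 2)))) = Mul(-3, Pow(2, Rational(1, 2))) ≈ -4.2426)
Add(Mul(J, Pow(-726, -1)), Mul(m, Pow(O, -1))) = Add(Mul(Rational(-1, 6532), Pow(-726, -1)), Mul(-203, Pow(Mul(-3, Pow(2, Rational(1, 2))), -1))) = Add(Mul(Rational(-1, 6532), Rational(-1, 726)), Mul(-203, Mul(Rational(-1, 6), Pow(2, Rational(1, 2))))) = Add(Rational(1, 4742232), Mul(Rational(203, 6), Pow(2, Rational(1, 2))))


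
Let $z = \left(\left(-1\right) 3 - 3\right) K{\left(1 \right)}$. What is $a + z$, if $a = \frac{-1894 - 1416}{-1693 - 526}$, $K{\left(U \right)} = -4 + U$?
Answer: $\frac{43252}{2219} \approx 19.492$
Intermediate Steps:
$a = \frac{3310}{2219}$ ($a = - \frac{3310}{-2219} = \left(-3310\right) \left(- \frac{1}{2219}\right) = \frac{3310}{2219} \approx 1.4917$)
$z = 18$ ($z = \left(\left(-1\right) 3 - 3\right) \left(-4 + 1\right) = \left(-3 - 3\right) \left(-3\right) = \left(-6\right) \left(-3\right) = 18$)
$a + z = \frac{3310}{2219} + 18 = \frac{43252}{2219}$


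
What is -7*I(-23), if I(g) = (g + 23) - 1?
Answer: 7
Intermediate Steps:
I(g) = 22 + g (I(g) = (23 + g) - 1 = 22 + g)
-7*I(-23) = -7*(22 - 23) = -7*(-1) = 7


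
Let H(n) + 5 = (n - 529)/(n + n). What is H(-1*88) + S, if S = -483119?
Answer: -85029207/176 ≈ -4.8312e+5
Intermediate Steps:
H(n) = -5 + (-529 + n)/(2*n) (H(n) = -5 + (n - 529)/(n + n) = -5 + (-529 + n)/((2*n)) = -5 + (-529 + n)*(1/(2*n)) = -5 + (-529 + n)/(2*n))
H(-1*88) + S = (-529 - (-9)*88)/(2*((-1*88))) - 483119 = (½)*(-529 - 9*(-88))/(-88) - 483119 = (½)*(-1/88)*(-529 + 792) - 483119 = (½)*(-1/88)*263 - 483119 = -263/176 - 483119 = -85029207/176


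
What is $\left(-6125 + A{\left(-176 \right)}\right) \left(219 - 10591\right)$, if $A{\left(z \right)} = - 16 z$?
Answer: $34320948$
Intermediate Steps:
$\left(-6125 + A{\left(-176 \right)}\right) \left(219 - 10591\right) = \left(-6125 - -2816\right) \left(219 - 10591\right) = \left(-6125 + 2816\right) \left(-10372\right) = \left(-3309\right) \left(-10372\right) = 34320948$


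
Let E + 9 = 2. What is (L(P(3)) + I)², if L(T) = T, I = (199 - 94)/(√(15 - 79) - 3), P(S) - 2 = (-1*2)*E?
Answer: 22009/5329 - 1433040*I/5329 ≈ 4.13 - 268.91*I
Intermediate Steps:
E = -7 (E = -9 + 2 = -7)
P(S) = 16 (P(S) = 2 - 1*2*(-7) = 2 - 2*(-7) = 2 + 14 = 16)
I = 105*(-3 - 8*I)/73 (I = 105/(√(-64) - 3) = 105/(8*I - 3) = 105/(-3 + 8*I) = 105*((-3 - 8*I)/73) = 105*(-3 - 8*I)/73 ≈ -4.3151 - 11.507*I)
(L(P(3)) + I)² = (16 + (-315/73 - 840*I/73))² = (853/73 - 840*I/73)²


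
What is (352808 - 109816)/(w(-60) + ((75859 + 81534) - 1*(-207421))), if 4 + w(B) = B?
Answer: 121496/182375 ≈ 0.66619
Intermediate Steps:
w(B) = -4 + B
(352808 - 109816)/(w(-60) + ((75859 + 81534) - 1*(-207421))) = (352808 - 109816)/((-4 - 60) + ((75859 + 81534) - 1*(-207421))) = 242992/(-64 + (157393 + 207421)) = 242992/(-64 + 364814) = 242992/364750 = 242992*(1/364750) = 121496/182375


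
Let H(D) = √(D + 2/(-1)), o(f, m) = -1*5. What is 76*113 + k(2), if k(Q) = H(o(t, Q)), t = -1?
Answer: 8588 + I*√7 ≈ 8588.0 + 2.6458*I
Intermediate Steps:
o(f, m) = -5
H(D) = √(-2 + D) (H(D) = √(D + 2*(-1)) = √(D - 2) = √(-2 + D))
k(Q) = I*√7 (k(Q) = √(-2 - 5) = √(-7) = I*√7)
76*113 + k(2) = 76*113 + I*√7 = 8588 + I*√7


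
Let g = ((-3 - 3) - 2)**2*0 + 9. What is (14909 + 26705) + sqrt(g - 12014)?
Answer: 41614 + 49*I*sqrt(5) ≈ 41614.0 + 109.57*I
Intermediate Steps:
g = 9 (g = (-6 - 2)**2*0 + 9 = (-8)**2*0 + 9 = 64*0 + 9 = 0 + 9 = 9)
(14909 + 26705) + sqrt(g - 12014) = (14909 + 26705) + sqrt(9 - 12014) = 41614 + sqrt(-12005) = 41614 + 49*I*sqrt(5)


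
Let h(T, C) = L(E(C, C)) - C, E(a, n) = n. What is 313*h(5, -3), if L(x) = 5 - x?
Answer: 3443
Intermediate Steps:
h(T, C) = 5 - 2*C (h(T, C) = (5 - C) - C = 5 - 2*C)
313*h(5, -3) = 313*(5 - 2*(-3)) = 313*(5 + 6) = 313*11 = 3443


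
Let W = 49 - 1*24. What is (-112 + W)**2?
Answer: 7569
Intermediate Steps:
W = 25 (W = 49 - 24 = 25)
(-112 + W)**2 = (-112 + 25)**2 = (-87)**2 = 7569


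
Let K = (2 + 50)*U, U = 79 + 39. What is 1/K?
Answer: 1/6136 ≈ 0.00016297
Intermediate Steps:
U = 118
K = 6136 (K = (2 + 50)*118 = 52*118 = 6136)
1/K = 1/6136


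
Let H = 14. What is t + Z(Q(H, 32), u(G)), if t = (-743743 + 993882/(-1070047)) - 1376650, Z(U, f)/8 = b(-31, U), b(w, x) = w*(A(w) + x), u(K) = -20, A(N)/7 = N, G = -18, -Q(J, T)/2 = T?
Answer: -2194351727017/1070047 ≈ -2.0507e+6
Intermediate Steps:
Q(J, T) = -2*T
A(N) = 7*N
b(w, x) = w*(x + 7*w) (b(w, x) = w*(7*w + x) = w*(x + 7*w))
Z(U, f) = 53816 - 248*U (Z(U, f) = 8*(-31*(U + 7*(-31))) = 8*(-31*(U - 217)) = 8*(-31*(-217 + U)) = 8*(6727 - 31*U) = 53816 - 248*U)
t = -2268921162353/1070047 (t = (-743743 + 993882*(-1/1070047)) - 1376650 = (-743743 - 993882/1070047) - 1376650 = -795840959803/1070047 - 1376650 = -2268921162353/1070047 ≈ -2.1204e+6)
t + Z(Q(H, 32), u(G)) = -2268921162353/1070047 + (53816 - (-496)*32) = -2268921162353/1070047 + (53816 - 248*(-64)) = -2268921162353/1070047 + (53816 + 15872) = -2268921162353/1070047 + 69688 = -2194351727017/1070047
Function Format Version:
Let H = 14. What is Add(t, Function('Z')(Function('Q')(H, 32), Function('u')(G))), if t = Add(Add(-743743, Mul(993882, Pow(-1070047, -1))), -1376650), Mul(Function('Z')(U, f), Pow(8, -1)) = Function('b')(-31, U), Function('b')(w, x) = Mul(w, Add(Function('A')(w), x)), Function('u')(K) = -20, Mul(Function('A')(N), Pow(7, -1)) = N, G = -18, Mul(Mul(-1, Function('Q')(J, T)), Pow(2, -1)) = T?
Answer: Rational(-2194351727017, 1070047) ≈ -2.0507e+6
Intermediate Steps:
Function('Q')(J, T) = Mul(-2, T)
Function('A')(N) = Mul(7, N)
Function('b')(w, x) = Mul(w, Add(x, Mul(7, w))) (Function('b')(w, x) = Mul(w, Add(Mul(7, w), x)) = Mul(w, Add(x, Mul(7, w))))
Function('Z')(U, f) = Add(53816, Mul(-248, U)) (Function('Z')(U, f) = Mul(8, Mul(-31, Add(U, Mul(7, -31)))) = Mul(8, Mul(-31, Add(U, -217))) = Mul(8, Mul(-31, Add(-217, U))) = Mul(8, Add(6727, Mul(-31, U))) = Add(53816, Mul(-248, U)))
t = Rational(-2268921162353, 1070047) (t = Add(Add(-743743, Mul(993882, Rational(-1, 1070047))), -1376650) = Add(Add(-743743, Rational(-993882, 1070047)), -1376650) = Add(Rational(-795840959803, 1070047), -1376650) = Rational(-2268921162353, 1070047) ≈ -2.1204e+6)
Add(t, Function('Z')(Function('Q')(H, 32), Function('u')(G))) = Add(Rational(-2268921162353, 1070047), Add(53816, Mul(-248, Mul(-2, 32)))) = Add(Rational(-2268921162353, 1070047), Add(53816, Mul(-248, -64))) = Add(Rational(-2268921162353, 1070047), Add(53816, 15872)) = Add(Rational(-2268921162353, 1070047), 69688) = Rational(-2194351727017, 1070047)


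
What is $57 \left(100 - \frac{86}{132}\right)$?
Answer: $\frac{124583}{22} \approx 5662.9$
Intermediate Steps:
$57 \left(100 - \frac{86}{132}\right) = 57 \left(100 - \frac{43}{66}\right) = 57 \cdot \frac{6557}{66} = \frac{124583}{22}$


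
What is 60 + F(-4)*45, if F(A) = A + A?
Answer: -300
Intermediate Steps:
F(A) = 2*A
60 + F(-4)*45 = 60 + (2*(-4))*45 = 60 - 8*45 = 60 - 360 = -300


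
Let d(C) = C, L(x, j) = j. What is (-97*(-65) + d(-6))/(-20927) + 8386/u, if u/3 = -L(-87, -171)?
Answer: 172262435/10735551 ≈ 16.046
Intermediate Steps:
u = 513 (u = 3*(-1*(-171)) = 3*171 = 513)
(-97*(-65) + d(-6))/(-20927) + 8386/u = (-97*(-65) - 6)/(-20927) + 8386/513 = (6305 - 6)*(-1/20927) + 8386*(1/513) = 6299*(-1/20927) + 8386/513 = -6299/20927 + 8386/513 = 172262435/10735551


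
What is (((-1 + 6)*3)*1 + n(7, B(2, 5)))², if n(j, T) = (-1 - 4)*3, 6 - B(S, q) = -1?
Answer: 0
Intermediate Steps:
B(S, q) = 7 (B(S, q) = 6 - 1*(-1) = 6 + 1 = 7)
n(j, T) = -15 (n(j, T) = -5*3 = -15)
(((-1 + 6)*3)*1 + n(7, B(2, 5)))² = (((-1 + 6)*3)*1 - 15)² = ((5*3)*1 - 15)² = (15*1 - 15)² = (15 - 15)² = 0² = 0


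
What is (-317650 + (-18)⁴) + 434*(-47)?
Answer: -233072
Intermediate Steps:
(-317650 + (-18)⁴) + 434*(-47) = (-317650 + 104976) - 20398 = -212674 - 20398 = -233072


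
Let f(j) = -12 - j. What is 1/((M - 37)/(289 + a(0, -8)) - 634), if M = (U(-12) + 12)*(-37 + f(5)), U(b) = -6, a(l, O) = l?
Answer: -289/183587 ≈ -0.0015742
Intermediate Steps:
M = -324 (M = (-6 + 12)*(-37 + (-12 - 1*5)) = 6*(-37 + (-12 - 5)) = 6*(-37 - 17) = 6*(-54) = -324)
1/((M - 37)/(289 + a(0, -8)) - 634) = 1/((-324 - 37)/(289 + 0) - 634) = 1/(-361/289 - 634) = 1/(-183587/289) = -289/183587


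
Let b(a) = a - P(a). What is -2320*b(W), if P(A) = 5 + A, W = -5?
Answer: 11600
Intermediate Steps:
b(a) = -5 (b(a) = a - (5 + a) = a + (-5 - a) = -5)
-2320*b(W) = -2320*(-5) = 11600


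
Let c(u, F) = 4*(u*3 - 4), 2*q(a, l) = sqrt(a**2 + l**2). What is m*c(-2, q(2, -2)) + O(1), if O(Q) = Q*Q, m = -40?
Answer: 1601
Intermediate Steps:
O(Q) = Q**2
q(a, l) = sqrt(a**2 + l**2)/2
c(u, F) = -16 + 12*u (c(u, F) = 4*(3*u - 4) = 4*(-4 + 3*u) = -16 + 12*u)
m*c(-2, q(2, -2)) + O(1) = -40*(-16 + 12*(-2)) + 1**2 = -40*(-16 - 24) + 1 = -40*(-40) + 1 = 1600 + 1 = 1601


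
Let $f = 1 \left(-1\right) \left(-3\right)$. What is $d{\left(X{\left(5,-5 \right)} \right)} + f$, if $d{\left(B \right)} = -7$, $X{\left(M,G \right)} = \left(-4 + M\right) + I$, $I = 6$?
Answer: $-4$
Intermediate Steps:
$X{\left(M,G \right)} = 2 + M$ ($X{\left(M,G \right)} = \left(-4 + M\right) + 6 = 2 + M$)
$f = 3$ ($f = \left(-1\right) \left(-3\right) = 3$)
$d{\left(X{\left(5,-5 \right)} \right)} + f = -7 + 3 = -4$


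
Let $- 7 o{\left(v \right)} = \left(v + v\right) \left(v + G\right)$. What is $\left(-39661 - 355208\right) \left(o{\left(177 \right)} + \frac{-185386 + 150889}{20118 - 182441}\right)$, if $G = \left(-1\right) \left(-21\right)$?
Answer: $\frac{641791993860279}{162323} \approx 3.9538 \cdot 10^{9}$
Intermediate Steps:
$G = 21$
$o{\left(v \right)} = - \frac{2 v \left(21 + v\right)}{7}$ ($o{\left(v \right)} = - \frac{\left(v + v\right) \left(v + 21\right)}{7} = - \frac{2 v \left(21 + v\right)}{7}$)
$\left(-39661 - 355208\right) \left(o{\left(177 \right)} + \frac{-185386 + 150889}{20118 - 182441}\right) = \left(-39661 - 355208\right) \left(\left(- \frac{2}{7}\right) 177 \left(21 + 177\right) + \frac{-185386 + 150889}{20118 - 182441}\right) = - 394869 \left(\left(- \frac{2}{7}\right) 177 \cdot 198 - \frac{34497}{-162323}\right) = - 394869 \left(- \frac{70092}{7} - - \frac{34497}{162323}\right) = - 394869 \left(- \frac{70092}{7} + \frac{34497}{162323}\right) = \left(-394869\right) \left(- \frac{1625328891}{162323}\right) = \frac{641791993860279}{162323}$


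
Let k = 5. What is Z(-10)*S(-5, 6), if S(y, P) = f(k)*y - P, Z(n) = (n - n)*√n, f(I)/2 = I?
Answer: 0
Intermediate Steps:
f(I) = 2*I
Z(n) = 0 (Z(n) = 0*√n = 0)
S(y, P) = -P + 10*y (S(y, P) = (2*5)*y - P = 10*y - P = -P + 10*y)
Z(-10)*S(-5, 6) = 0*(-1*6 + 10*(-5)) = 0*(-6 - 50) = 0*(-56) = 0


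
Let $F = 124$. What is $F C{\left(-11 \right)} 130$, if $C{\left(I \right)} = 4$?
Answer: $64480$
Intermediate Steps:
$F C{\left(-11 \right)} 130 = 124 \cdot 4 \cdot 130 = 496 \cdot 130 = 64480$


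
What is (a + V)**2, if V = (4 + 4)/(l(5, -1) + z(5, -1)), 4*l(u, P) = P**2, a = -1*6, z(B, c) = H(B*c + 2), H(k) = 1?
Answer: 4/25 ≈ 0.16000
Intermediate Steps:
z(B, c) = 1
a = -6
l(u, P) = P**2/4
V = 32/5 (V = (4 + 4)/((1/4)*(-1)**2 + 1) = 8/((1/4)*1 + 1) = 8/(1/4 + 1) = 8/(5/4) = 8*(4/5) = 32/5 ≈ 6.4000)
(a + V)**2 = (-6 + 32/5)**2 = (2/5)**2 = 4/25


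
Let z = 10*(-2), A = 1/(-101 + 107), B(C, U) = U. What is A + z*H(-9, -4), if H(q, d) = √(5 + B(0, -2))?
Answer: ⅙ - 20*√3 ≈ -34.474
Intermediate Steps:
H(q, d) = √3 (H(q, d) = √(5 - 2) = √3)
A = ⅙ (A = 1/6 = ⅙ ≈ 0.16667)
z = -20
A + z*H(-9, -4) = ⅙ - 20*√3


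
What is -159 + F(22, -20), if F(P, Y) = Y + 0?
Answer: -179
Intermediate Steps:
F(P, Y) = Y
-159 + F(22, -20) = -159 - 20 = -179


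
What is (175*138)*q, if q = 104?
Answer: 2511600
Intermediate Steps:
(175*138)*q = (175*138)*104 = 24150*104 = 2511600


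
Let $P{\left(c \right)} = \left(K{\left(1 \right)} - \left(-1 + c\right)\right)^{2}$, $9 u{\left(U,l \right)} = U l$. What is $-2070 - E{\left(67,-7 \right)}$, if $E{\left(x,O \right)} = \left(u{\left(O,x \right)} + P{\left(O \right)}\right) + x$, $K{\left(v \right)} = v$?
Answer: $- \frac{19493}{9} \approx -2165.9$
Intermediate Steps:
$u{\left(U,l \right)} = \frac{U l}{9}$
$P{\left(c \right)} = \left(2 - c\right)^{2}$ ($P{\left(c \right)} = \left(1 - \left(-1 + c\right)\right)^{2} = \left(2 - c\right)^{2}$)
$E{\left(x,O \right)} = x + \left(2 - O\right)^{2} + \frac{O x}{9}$ ($E{\left(x,O \right)} = \left(\frac{O x}{9} + \left(2 - O\right)^{2}\right) + x = \left(\left(2 - O\right)^{2} + \frac{O x}{9}\right) + x = x + \left(2 - O\right)^{2} + \frac{O x}{9}$)
$-2070 - E{\left(67,-7 \right)} = -2070 - \left(67 + \left(2 - -7\right)^{2} + \frac{1}{9} \left(-7\right) 67\right) = -2070 - \left(67 + \left(2 + 7\right)^{2} - \frac{469}{9}\right) = -2070 - \left(67 + 9^{2} - \frac{469}{9}\right) = -2070 - \left(67 + 81 - \frac{469}{9}\right) = -2070 - \frac{863}{9} = - \frac{19493}{9}$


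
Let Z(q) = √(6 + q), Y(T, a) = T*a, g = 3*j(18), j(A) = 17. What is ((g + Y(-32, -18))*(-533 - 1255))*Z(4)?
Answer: -1121076*√10 ≈ -3.5452e+6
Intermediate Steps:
g = 51 (g = 3*17 = 51)
((g + Y(-32, -18))*(-533 - 1255))*Z(4) = ((51 - 32*(-18))*(-533 - 1255))*√(6 + 4) = ((51 + 576)*(-1788))*√10 = (627*(-1788))*√10 = -1121076*√10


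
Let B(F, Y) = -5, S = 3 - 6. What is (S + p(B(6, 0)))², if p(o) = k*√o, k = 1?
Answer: (3 - I*√5)² ≈ 4.0 - 13.416*I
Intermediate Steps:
S = -3
p(o) = √o (p(o) = 1*√o = √o)
(S + p(B(6, 0)))² = (-3 + √(-5))² = (-3 + I*√5)²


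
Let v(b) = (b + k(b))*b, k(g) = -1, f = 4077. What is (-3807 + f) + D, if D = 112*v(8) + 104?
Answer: 6646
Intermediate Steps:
v(b) = b*(-1 + b) (v(b) = (b - 1)*b = (-1 + b)*b = b*(-1 + b))
D = 6376 (D = 112*(8*(-1 + 8)) + 104 = 112*(8*7) + 104 = 112*56 + 104 = 6272 + 104 = 6376)
(-3807 + f) + D = (-3807 + 4077) + 6376 = 270 + 6376 = 6646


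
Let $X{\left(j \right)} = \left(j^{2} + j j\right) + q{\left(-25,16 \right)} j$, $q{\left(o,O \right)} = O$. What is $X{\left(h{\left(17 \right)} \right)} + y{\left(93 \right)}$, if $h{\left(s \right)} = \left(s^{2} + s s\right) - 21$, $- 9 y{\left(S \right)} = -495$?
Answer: $629465$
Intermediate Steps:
$y{\left(S \right)} = 55$ ($y{\left(S \right)} = \left(- \frac{1}{9}\right) \left(-495\right) = 55$)
$h{\left(s \right)} = -21 + 2 s^{2}$ ($h{\left(s \right)} = \left(s^{2} + s^{2}\right) - 21 = 2 s^{2} - 21 = -21 + 2 s^{2}$)
$X{\left(j \right)} = 2 j^{2} + 16 j$ ($X{\left(j \right)} = \left(j^{2} + j j\right) + 16 j = \left(j^{2} + j^{2}\right) + 16 j = 2 j^{2} + 16 j$)
$X{\left(h{\left(17 \right)} \right)} + y{\left(93 \right)} = 2 \left(-21 + 2 \cdot 17^{2}\right) \left(8 - \left(21 - 2 \cdot 17^{2}\right)\right) + 55 = 2 \left(-21 + 2 \cdot 289\right) \left(8 + \left(-21 + 2 \cdot 289\right)\right) + 55 = 2 \left(-21 + 578\right) \left(8 + \left(-21 + 578\right)\right) + 55 = 2 \cdot 557 \left(8 + 557\right) + 55 = 2 \cdot 557 \cdot 565 + 55 = 629410 + 55 = 629465$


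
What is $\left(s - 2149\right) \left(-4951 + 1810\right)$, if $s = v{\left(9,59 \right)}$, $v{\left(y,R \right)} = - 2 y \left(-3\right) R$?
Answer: $-3257217$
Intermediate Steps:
$v{\left(y,R \right)} = 6 R y$ ($v{\left(y,R \right)} = 6 y R = 6 R y$)
$s = 3186$ ($s = 6 \cdot 59 \cdot 9 = 3186$)
$\left(s - 2149\right) \left(-4951 + 1810\right) = \left(3186 - 2149\right) \left(-4951 + 1810\right) = 1037 \left(-3141\right) = -3257217$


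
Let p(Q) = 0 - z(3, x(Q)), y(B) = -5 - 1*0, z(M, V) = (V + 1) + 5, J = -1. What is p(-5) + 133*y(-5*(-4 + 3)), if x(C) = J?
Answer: -670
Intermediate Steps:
x(C) = -1
z(M, V) = 6 + V (z(M, V) = (1 + V) + 5 = 6 + V)
y(B) = -5 (y(B) = -5 + 0 = -5)
p(Q) = -5 (p(Q) = 0 - (6 - 1) = 0 - 1*5 = 0 - 5 = -5)
p(-5) + 133*y(-5*(-4 + 3)) = -5 + 133*(-5) = -5 - 665 = -670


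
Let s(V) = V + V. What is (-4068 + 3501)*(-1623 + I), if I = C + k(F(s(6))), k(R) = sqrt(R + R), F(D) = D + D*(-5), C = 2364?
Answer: -420147 - 2268*I*sqrt(6) ≈ -4.2015e+5 - 5555.4*I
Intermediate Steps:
s(V) = 2*V
F(D) = -4*D (F(D) = D - 5*D = -4*D)
k(R) = sqrt(2)*sqrt(R) (k(R) = sqrt(2*R) = sqrt(2)*sqrt(R))
I = 2364 + 4*I*sqrt(6) (I = 2364 + sqrt(2)*sqrt(-8*6) = 2364 + sqrt(2)*sqrt(-4*12) = 2364 + sqrt(2)*sqrt(-48) = 2364 + sqrt(2)*(4*I*sqrt(3)) = 2364 + 4*I*sqrt(6) ≈ 2364.0 + 9.798*I)
(-4068 + 3501)*(-1623 + I) = (-4068 + 3501)*(-1623 + (2364 + 4*I*sqrt(6))) = -567*(741 + 4*I*sqrt(6)) = -420147 - 2268*I*sqrt(6)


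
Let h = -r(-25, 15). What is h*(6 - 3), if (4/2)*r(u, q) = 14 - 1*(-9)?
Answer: -69/2 ≈ -34.500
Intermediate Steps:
r(u, q) = 23/2 (r(u, q) = (14 - 1*(-9))/2 = (14 + 9)/2 = (½)*23 = 23/2)
h = -23/2 (h = -1*23/2 = -23/2 ≈ -11.500)
h*(6 - 3) = -23*(6 - 3)/2 = -23/2*3 = -69/2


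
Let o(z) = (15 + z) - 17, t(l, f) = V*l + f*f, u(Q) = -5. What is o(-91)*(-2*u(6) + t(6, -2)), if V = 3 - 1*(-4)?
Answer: -5208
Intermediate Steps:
V = 7 (V = 3 + 4 = 7)
t(l, f) = f**2 + 7*l (t(l, f) = 7*l + f*f = 7*l + f**2 = f**2 + 7*l)
o(z) = -2 + z
o(-91)*(-2*u(6) + t(6, -2)) = (-2 - 91)*(-2*(-5) + ((-2)**2 + 7*6)) = -93*(10 + (4 + 42)) = -93*(10 + 46) = -93*56 = -5208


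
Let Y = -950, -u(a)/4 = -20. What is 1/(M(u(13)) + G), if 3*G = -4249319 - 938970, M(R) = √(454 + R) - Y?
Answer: -15556317/26888777617915 - 9*√534/26888777617915 ≈ -5.7855e-7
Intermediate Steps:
u(a) = 80 (u(a) = -4*(-20) = 80)
M(R) = 950 + √(454 + R) (M(R) = √(454 + R) - 1*(-950) = √(454 + R) + 950 = 950 + √(454 + R))
G = -5188289/3 (G = (-4249319 - 938970)/3 = (⅓)*(-5188289) = -5188289/3 ≈ -1.7294e+6)
1/(M(u(13)) + G) = 1/((950 + √(454 + 80)) - 5188289/3) = 1/((950 + √534) - 5188289/3) = 1/(-5185439/3 + √534)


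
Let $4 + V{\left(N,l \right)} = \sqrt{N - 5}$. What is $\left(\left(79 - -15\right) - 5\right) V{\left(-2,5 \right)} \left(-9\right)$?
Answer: $3204 - 801 i \sqrt{7} \approx 3204.0 - 2119.2 i$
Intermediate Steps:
$V{\left(N,l \right)} = -4 + \sqrt{-5 + N}$ ($V{\left(N,l \right)} = -4 + \sqrt{N - 5} = -4 + \sqrt{-5 + N}$)
$\left(\left(79 - -15\right) - 5\right) V{\left(-2,5 \right)} \left(-9\right) = \left(\left(79 - -15\right) - 5\right) \left(-4 + \sqrt{-5 - 2}\right) \left(-9\right) = \left(\left(79 + 15\right) - 5\right) \left(-4 + \sqrt{-7}\right) \left(-9\right) = \left(94 - 5\right) \left(-4 + i \sqrt{7}\right) \left(-9\right) = 89 \left(36 - 9 i \sqrt{7}\right) = 3204 - 801 i \sqrt{7}$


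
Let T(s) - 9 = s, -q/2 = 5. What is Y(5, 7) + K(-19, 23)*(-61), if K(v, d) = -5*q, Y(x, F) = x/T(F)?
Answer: -48795/16 ≈ -3049.7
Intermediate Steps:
q = -10 (q = -2*5 = -10)
T(s) = 9 + s
Y(x, F) = x/(9 + F)
K(v, d) = 50 (K(v, d) = -5*(-10) = 50)
Y(5, 7) + K(-19, 23)*(-61) = 5/(9 + 7) + 50*(-61) = 5/16 - 3050 = -48795/16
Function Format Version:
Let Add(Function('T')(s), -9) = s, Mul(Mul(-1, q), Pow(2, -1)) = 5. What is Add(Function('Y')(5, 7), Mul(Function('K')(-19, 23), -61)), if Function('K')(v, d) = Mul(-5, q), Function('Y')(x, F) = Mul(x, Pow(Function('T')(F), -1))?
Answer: Rational(-48795, 16) ≈ -3049.7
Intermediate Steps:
q = -10 (q = Mul(-2, 5) = -10)
Function('T')(s) = Add(9, s)
Function('Y')(x, F) = Mul(x, Pow(Add(9, F), -1))
Function('K')(v, d) = 50 (Function('K')(v, d) = Mul(-5, -10) = 50)
Add(Function('Y')(5, 7), Mul(Function('K')(-19, 23), -61)) = Add(Mul(5, Pow(Add(9, 7), -1)), Mul(50, -61)) = Add(Mul(5, Pow(16, -1)), -3050) = Add(Mul(5, Rational(1, 16)), -3050) = Add(Rational(5, 16), -3050) = Rational(-48795, 16)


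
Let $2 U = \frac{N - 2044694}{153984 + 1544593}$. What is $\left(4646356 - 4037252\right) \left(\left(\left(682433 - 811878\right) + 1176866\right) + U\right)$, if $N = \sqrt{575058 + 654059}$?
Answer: $\frac{1083671665236677280}{1698577} + \frac{5177384 \sqrt{4253}}{1698577} \approx 6.3799 \cdot 10^{11}$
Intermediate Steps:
$N = 17 \sqrt{4253}$ ($N = \sqrt{1229117} = 17 \sqrt{4253} \approx 1108.7$)
$U = - \frac{1022347}{1698577} + \frac{17 \sqrt{4253}}{3397154}$ ($U = \frac{\left(17 \sqrt{4253} - 2044694\right) \frac{1}{153984 + 1544593}}{2} = \frac{\left(-2044694 + 17 \sqrt{4253}\right) \frac{1}{1698577}}{2} = \frac{- \frac{2044694}{1698577} + \frac{17 \sqrt{4253}}{1698577}}{2} = - \frac{1022347}{1698577} + \frac{17 \sqrt{4253}}{3397154} \approx -0.60156$)
$\left(4646356 - 4037252\right) \left(\left(\left(682433 - 811878\right) + 1176866\right) + U\right) = \left(4646356 - 4037252\right) \left(\left(\left(682433 - 811878\right) + 1176866\right) - \left(\frac{1022347}{1698577} - \frac{17 \sqrt{4253}}{3397154}\right)\right) = 609104 \left(\left(-129445 + 1176866\right) - \left(\frac{1022347}{1698577} - \frac{17 \sqrt{4253}}{3397154}\right)\right) = 609104 \left(1047421 - \left(\frac{1022347}{1698577} - \frac{17 \sqrt{4253}}{3397154}\right)\right) = 609104 \left(\frac{1779124197570}{1698577} + \frac{17 \sqrt{4253}}{3397154}\right) = \frac{1083671665236677280}{1698577} + \frac{5177384 \sqrt{4253}}{1698577}$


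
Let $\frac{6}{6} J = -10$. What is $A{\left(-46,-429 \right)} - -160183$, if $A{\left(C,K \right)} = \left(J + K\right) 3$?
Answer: $158866$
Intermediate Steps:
$J = -10$
$A{\left(C,K \right)} = -30 + 3 K$ ($A{\left(C,K \right)} = \left(-10 + K\right) 3 = -30 + 3 K$)
$A{\left(-46,-429 \right)} - -160183 = \left(-30 + 3 \left(-429\right)\right) - -160183 = \left(-30 - 1287\right) + 160183 = -1317 + 160183 = 158866$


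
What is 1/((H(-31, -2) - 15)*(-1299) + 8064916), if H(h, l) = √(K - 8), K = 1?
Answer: 8084401/65357551340608 + 1299*I*√7/65357551340608 ≈ 1.2369e-7 + 5.2585e-11*I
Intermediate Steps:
H(h, l) = I*√7 (H(h, l) = √(1 - 8) = √(-7) = I*√7)
1/((H(-31, -2) - 15)*(-1299) + 8064916) = 1/((I*√7 - 15)*(-1299) + 8064916) = 1/((-15 + I*√7)*(-1299) + 8064916) = 1/((19485 - 1299*I*√7) + 8064916) = 1/(8084401 - 1299*I*√7)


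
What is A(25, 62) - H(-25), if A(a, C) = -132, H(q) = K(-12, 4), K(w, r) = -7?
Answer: -125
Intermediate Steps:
H(q) = -7
A(25, 62) - H(-25) = -132 - 1*(-7) = -132 + 7 = -125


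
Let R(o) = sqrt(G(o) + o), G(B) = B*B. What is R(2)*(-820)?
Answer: -820*sqrt(6) ≈ -2008.6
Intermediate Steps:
G(B) = B**2
R(o) = sqrt(o + o**2) (R(o) = sqrt(o**2 + o) = sqrt(o + o**2))
R(2)*(-820) = sqrt(2*(1 + 2))*(-820) = sqrt(2*3)*(-820) = sqrt(6)*(-820) = -820*sqrt(6)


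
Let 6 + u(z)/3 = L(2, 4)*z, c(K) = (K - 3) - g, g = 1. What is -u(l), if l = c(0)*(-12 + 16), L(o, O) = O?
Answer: 210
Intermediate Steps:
c(K) = -4 + K (c(K) = (K - 3) - 1*1 = (-3 + K) - 1 = -4 + K)
l = -16 (l = (-4 + 0)*(-12 + 16) = -4*4 = -16)
u(z) = -18 + 12*z (u(z) = -18 + 3*(4*z) = -18 + 12*z)
-u(l) = -(-18 + 12*(-16)) = -(-18 - 192) = -1*(-210) = 210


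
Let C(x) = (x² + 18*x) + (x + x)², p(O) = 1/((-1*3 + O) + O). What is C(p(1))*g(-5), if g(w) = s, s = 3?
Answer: -39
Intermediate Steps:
p(O) = 1/(-3 + 2*O) (p(O) = 1/((-3 + O) + O) = 1/(-3 + 2*O))
g(w) = 3
C(x) = 5*x² + 18*x (C(x) = (x² + 18*x) + (2*x)² = (x² + 18*x) + 4*x² = 5*x² + 18*x)
C(p(1))*g(-5) = ((18 + 5/(-3 + 2*1))/(-3 + 2*1))*3 = ((18 + 5/(-3 + 2))/(-3 + 2))*3 = ((18 + 5/(-1))/(-1))*3 = -(18 + 5*(-1))*3 = -(18 - 5)*3 = -1*13*3 = -13*3 = -39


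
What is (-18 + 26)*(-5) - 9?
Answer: -49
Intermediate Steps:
(-18 + 26)*(-5) - 9 = 8*(-5) - 9 = -40 - 9 = -49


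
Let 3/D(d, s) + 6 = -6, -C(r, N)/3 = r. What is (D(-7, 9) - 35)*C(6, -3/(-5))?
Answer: 1269/2 ≈ 634.50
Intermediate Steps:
C(r, N) = -3*r
D(d, s) = -¼ (D(d, s) = 3/(-6 - 6) = 3/(-12) = 3*(-1/12) = -¼)
(D(-7, 9) - 35)*C(6, -3/(-5)) = (-¼ - 35)*(-3*6) = -141/4*(-18) = 1269/2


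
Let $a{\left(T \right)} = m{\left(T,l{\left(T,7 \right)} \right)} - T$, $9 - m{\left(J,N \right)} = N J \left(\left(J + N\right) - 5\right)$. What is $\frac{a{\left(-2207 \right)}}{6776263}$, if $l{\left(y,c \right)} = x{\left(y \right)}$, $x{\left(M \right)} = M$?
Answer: $\frac{21524283947}{6776263} \approx 3176.4$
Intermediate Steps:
$l{\left(y,c \right)} = y$
$m{\left(J,N \right)} = 9 - J N \left(-5 + J + N\right)$ ($m{\left(J,N \right)} = 9 - N J \left(\left(J + N\right) - 5\right) = 9 - J N \left(-5 + J + N\right)$)
$a{\left(T \right)} = 9 - T - 2 T^{3} + 5 T^{2}$ ($a{\left(T \right)} = \left(9 - T T^{2} - T T^{2} + 5 T T\right) - T = \left(9 - T^{3} - T^{3} + 5 T^{2}\right) - T = \left(9 - 2 T^{3} + 5 T^{2}\right) - T = 9 - T - 2 T^{3} + 5 T^{2}$)
$\frac{a{\left(-2207 \right)}}{6776263} = \frac{9 - -2207 - 2 \left(-2207\right)^{3} + 5 \left(-2207\right)^{2}}{6776263} = \left(9 + 2207 - -21499927486 + 5 \cdot 4870849\right) \frac{1}{6776263} = \left(9 + 2207 + 21499927486 + 24354245\right) \frac{1}{6776263} = 21524283947 \cdot \frac{1}{6776263} = \frac{21524283947}{6776263}$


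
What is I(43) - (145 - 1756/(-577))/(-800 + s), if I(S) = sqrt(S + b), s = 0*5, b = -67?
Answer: 85421/461600 + 2*I*sqrt(6) ≈ 0.18505 + 4.899*I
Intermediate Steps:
s = 0
I(S) = sqrt(-67 + S) (I(S) = sqrt(S - 67) = sqrt(-67 + S))
I(43) - (145 - 1756/(-577))/(-800 + s) = sqrt(-67 + 43) - (145 - 1756/(-577))/(-800 + 0) = sqrt(-24) - (145 - 1756*(-1/577))/(-800) = 2*I*sqrt(6) - (145 + 1756/577)*(-1)/800 = 2*I*sqrt(6) - 85421*(-1)/(577*800) = 2*I*sqrt(6) - 1*(-85421/461600) = 2*I*sqrt(6) + 85421/461600 = 85421/461600 + 2*I*sqrt(6)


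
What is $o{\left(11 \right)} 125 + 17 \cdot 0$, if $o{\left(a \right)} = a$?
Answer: $1375$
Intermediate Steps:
$o{\left(11 \right)} 125 + 17 \cdot 0 = 11 \cdot 125 + 17 \cdot 0 = 1375 + 0 = 1375$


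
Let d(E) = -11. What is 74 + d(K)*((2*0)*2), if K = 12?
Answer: 74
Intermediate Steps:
74 + d(K)*((2*0)*2) = 74 - 11*2*0*2 = 74 - 0*2 = 74 - 11*0 = 74 + 0 = 74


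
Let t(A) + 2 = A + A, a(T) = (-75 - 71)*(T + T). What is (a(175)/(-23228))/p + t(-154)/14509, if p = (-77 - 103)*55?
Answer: -5952739/275739588 ≈ -0.021588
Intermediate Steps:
a(T) = -292*T
t(A) = -2 + 2*A (t(A) = -2 + (A + A) = -2 + 2*A)
p = -9900 (p = -180*55 = -9900)
(a(175)/(-23228))/p + t(-154)/14509 = (-292*175/(-23228))/(-9900) + (-2 + 2*(-154))/14509 = -51100*(-1/23228)*(-1/9900) + (-2 - 308)*(1/14509) = (12775/5807)*(-1/9900) - 310*1/14509 = -511/2299572 - 310/14509 = -5952739/275739588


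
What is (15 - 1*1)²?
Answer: 196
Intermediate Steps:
(15 - 1*1)² = (15 - 1)² = 14² = 196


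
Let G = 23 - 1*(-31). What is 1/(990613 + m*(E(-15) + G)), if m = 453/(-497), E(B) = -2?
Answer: 497/492311105 ≈ 1.0095e-6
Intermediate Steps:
G = 54 (G = 23 + 31 = 54)
m = -453/497 (m = 453*(-1/497) = -453/497 ≈ -0.91147)
1/(990613 + m*(E(-15) + G)) = 1/(990613 - 453*(-2 + 54)/497) = 1/(990613 - 453/497*52) = 1/(990613 - 23556/497) = 1/(492311105/497) = 497/492311105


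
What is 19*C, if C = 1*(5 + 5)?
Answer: 190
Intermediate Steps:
C = 10 (C = 1*10 = 10)
19*C = 19*10 = 190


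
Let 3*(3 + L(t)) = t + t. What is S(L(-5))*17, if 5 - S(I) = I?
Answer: 578/3 ≈ 192.67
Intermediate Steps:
L(t) = -3 + 2*t/3 (L(t) = -3 + (t + t)/3 = -3 + (2*t)/3 = -3 + 2*t/3)
S(I) = 5 - I
S(L(-5))*17 = (5 - (-3 + (⅔)*(-5)))*17 = (5 - (-3 - 10/3))*17 = (5 - 1*(-19/3))*17 = (5 + 19/3)*17 = (34/3)*17 = 578/3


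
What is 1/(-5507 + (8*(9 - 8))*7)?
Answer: -1/5451 ≈ -0.00018345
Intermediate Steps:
1/(-5507 + (8*(9 - 8))*7) = 1/(-5507 + (8*1)*7) = 1/(-5507 + 8*7) = 1/(-5507 + 56) = 1/(-5451) = -1/5451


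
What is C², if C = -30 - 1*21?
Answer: 2601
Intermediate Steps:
C = -51 (C = -30 - 21 = -51)
C² = (-51)² = 2601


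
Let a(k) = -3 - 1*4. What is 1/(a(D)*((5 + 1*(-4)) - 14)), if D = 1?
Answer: 1/91 ≈ 0.010989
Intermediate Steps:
a(k) = -7 (a(k) = -3 - 4 = -7)
1/(a(D)*((5 + 1*(-4)) - 14)) = 1/(-7*((5 + 1*(-4)) - 14)) = 1/(-7*((5 - 4) - 14)) = 1/(-7*(1 - 14)) = 1/(-7*(-13)) = 1/91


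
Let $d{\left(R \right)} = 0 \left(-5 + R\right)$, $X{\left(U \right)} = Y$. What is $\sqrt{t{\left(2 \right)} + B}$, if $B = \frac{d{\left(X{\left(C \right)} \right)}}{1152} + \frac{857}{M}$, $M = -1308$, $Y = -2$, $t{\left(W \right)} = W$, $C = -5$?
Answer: $\frac{\sqrt{575193}}{654} \approx 1.1597$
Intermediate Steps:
$X{\left(U \right)} = -2$
$d{\left(R \right)} = 0$
$B = - \frac{857}{1308}$ ($B = \frac{0}{1152} + \frac{857}{-1308} = 0 \cdot \frac{1}{1152} + 857 \left(- \frac{1}{1308}\right) = 0 - \frac{857}{1308} = - \frac{857}{1308} \approx -0.6552$)
$\sqrt{t{\left(2 \right)} + B} = \sqrt{2 - \frac{857}{1308}} = \sqrt{\frac{1759}{1308}} = \frac{\sqrt{575193}}{654}$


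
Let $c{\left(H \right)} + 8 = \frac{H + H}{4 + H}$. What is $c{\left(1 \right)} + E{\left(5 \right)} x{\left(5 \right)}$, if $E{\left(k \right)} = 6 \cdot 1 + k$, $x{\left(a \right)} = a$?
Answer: $\frac{237}{5} \approx 47.4$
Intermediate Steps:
$E{\left(k \right)} = 6 + k$
$c{\left(H \right)} = -8 + \frac{2 H}{4 + H}$ ($c{\left(H \right)} = -8 + \frac{H + H}{4 + H} = -8 + \frac{2 H}{4 + H}$)
$c{\left(1 \right)} + E{\left(5 \right)} x{\left(5 \right)} = \frac{2 \left(-16 - 3\right)}{4 + 1} + \left(6 + 5\right) 5 = \frac{2 \left(-16 - 3\right)}{5} + 11 \cdot 5 = 2 \cdot \frac{1}{5} \left(-19\right) + 55 = - \frac{38}{5} + 55 = \frac{237}{5}$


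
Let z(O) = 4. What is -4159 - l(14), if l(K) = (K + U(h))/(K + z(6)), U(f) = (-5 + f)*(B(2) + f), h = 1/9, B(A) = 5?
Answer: -3031466/729 ≈ -4158.4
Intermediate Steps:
h = 1/9 ≈ 0.11111
U(f) = (-5 + f)*(5 + f)
l(K) = (-2024/81 + K)/(4 + K) (l(K) = (K + (-25 + (1/9)**2))/(K + 4) = (K + (-25 + 1/81))/(4 + K) = (K - 2024/81)/(4 + K) = (-2024/81 + K)/(4 + K))
-4159 - l(14) = -4159 - (-2024/81 + 14)/(4 + 14) = -4159 - (-890)/(18*81) = -4159 - 1*(-445/729) = -4159 + 445/729 = -3031466/729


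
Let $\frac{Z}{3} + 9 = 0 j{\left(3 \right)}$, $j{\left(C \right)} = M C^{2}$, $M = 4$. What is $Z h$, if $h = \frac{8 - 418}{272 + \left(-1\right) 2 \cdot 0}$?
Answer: $\frac{5535}{136} \approx 40.699$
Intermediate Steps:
$j{\left(C \right)} = 4 C^{2}$
$h = - \frac{205}{136}$ ($h = - \frac{410}{272 - 0} = - \frac{410}{272 + 0} = - \frac{410}{272} = \left(-410\right) \frac{1}{272} = - \frac{205}{136} \approx -1.5074$)
$Z = -27$ ($Z = -27 + 3 \cdot 0 \cdot 4 \cdot 3^{2} = -27 + 3 \cdot 0 \cdot 4 \cdot 9 = -27 + 3 \cdot 0 \cdot 36 = -27 + 3 \cdot 0 = -27 + 0 = -27$)
$Z h = \left(-27\right) \left(- \frac{205}{136}\right) = \frac{5535}{136}$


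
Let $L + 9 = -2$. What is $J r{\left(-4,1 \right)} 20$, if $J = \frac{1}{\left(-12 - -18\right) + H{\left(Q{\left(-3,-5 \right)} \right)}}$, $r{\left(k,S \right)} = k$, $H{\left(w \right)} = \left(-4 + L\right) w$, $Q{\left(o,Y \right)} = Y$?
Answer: $- \frac{80}{81} \approx -0.98765$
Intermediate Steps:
$L = -11$ ($L = -9 - 2 = -11$)
$H{\left(w \right)} = - 15 w$ ($H{\left(w \right)} = \left(-4 - 11\right) w = - 15 w$)
$J = \frac{1}{81}$ ($J = \frac{1}{\left(-12 - -18\right) - -75} = \frac{1}{\left(-12 + 18\right) + 75} = \frac{1}{6 + 75} = \frac{1}{81} \approx 0.012346$)
$J r{\left(-4,1 \right)} 20 = \frac{1}{81} \left(-4\right) 20 = \left(- \frac{4}{81}\right) 20 = - \frac{80}{81}$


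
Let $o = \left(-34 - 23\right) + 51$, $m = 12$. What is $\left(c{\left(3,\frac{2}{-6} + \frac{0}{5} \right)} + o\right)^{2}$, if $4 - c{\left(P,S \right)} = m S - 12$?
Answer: $196$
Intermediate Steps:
$o = -6$ ($o = -57 + 51 = -6$)
$c{\left(P,S \right)} = 16 - 12 S$ ($c{\left(P,S \right)} = 4 - \left(12 S - 12\right) = 4 - \left(-12 + 12 S\right) = 16 - 12 S$)
$\left(c{\left(3,\frac{2}{-6} + \frac{0}{5} \right)} + o\right)^{2} = \left(\left(16 - 12 \left(\frac{2}{-6} + \frac{0}{5}\right)\right) - 6\right)^{2} = \left(\left(16 - 12 \left(2 \left(- \frac{1}{6}\right) + 0 \cdot \frac{1}{5}\right)\right) - 6\right)^{2} = \left(\left(16 - 12 \left(- \frac{1}{3} + 0\right)\right) - 6\right)^{2} = \left(\left(16 - -4\right) - 6\right)^{2} = \left(\left(16 + 4\right) - 6\right)^{2} = \left(20 - 6\right)^{2} = 14^{2} = 196$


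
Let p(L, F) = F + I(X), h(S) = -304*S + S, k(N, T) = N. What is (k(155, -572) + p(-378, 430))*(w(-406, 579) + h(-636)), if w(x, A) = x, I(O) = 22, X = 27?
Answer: 116727314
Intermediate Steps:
h(S) = -303*S
p(L, F) = 22 + F (p(L, F) = F + 22 = 22 + F)
(k(155, -572) + p(-378, 430))*(w(-406, 579) + h(-636)) = (155 + (22 + 430))*(-406 - 303*(-636)) = (155 + 452)*(-406 + 192708) = 607*192302 = 116727314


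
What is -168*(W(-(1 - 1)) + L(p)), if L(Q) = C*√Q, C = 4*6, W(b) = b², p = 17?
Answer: -4032*√17 ≈ -16624.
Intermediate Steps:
C = 24
L(Q) = 24*√Q
-168*(W(-(1 - 1)) + L(p)) = -168*((-(1 - 1))² + 24*√17) = -168*((-1*0)² + 24*√17) = -168*(0² + 24*√17) = -168*(0 + 24*√17) = -4032*√17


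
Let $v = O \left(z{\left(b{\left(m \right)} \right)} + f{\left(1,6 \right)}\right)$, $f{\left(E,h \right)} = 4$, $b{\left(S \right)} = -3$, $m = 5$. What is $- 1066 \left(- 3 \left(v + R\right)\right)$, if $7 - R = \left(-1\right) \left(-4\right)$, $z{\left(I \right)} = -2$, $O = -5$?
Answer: $-22386$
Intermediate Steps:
$R = 3$ ($R = 7 - \left(-1\right) \left(-4\right) = 7 - 4 = 3$)
$v = -10$ ($v = - 5 \left(-2 + 4\right) = \left(-5\right) 2 = -10$)
$- 1066 \left(- 3 \left(v + R\right)\right) = - 1066 \left(- 3 \left(-10 + 3\right)\right) = - 1066 \left(\left(-3\right) \left(-7\right)\right) = \left(-1066\right) 21 = -22386$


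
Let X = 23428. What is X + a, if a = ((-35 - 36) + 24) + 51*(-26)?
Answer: 22055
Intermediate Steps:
a = -1373 (a = (-71 + 24) - 1326 = -47 - 1326 = -1373)
X + a = 23428 - 1373 = 22055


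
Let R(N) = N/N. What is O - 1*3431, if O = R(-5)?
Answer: -3430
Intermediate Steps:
R(N) = 1
O = 1
O - 1*3431 = 1 - 1*3431 = 1 - 3431 = -3430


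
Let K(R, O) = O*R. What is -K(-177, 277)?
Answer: 49029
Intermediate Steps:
-K(-177, 277) = -277*(-177) = -1*(-49029) = 49029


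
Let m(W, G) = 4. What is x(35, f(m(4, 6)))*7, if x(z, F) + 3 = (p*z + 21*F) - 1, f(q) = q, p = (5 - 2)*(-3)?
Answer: -1645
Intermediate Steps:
p = -9 (p = 3*(-3) = -9)
x(z, F) = -4 - 9*z + 21*F (x(z, F) = -3 + ((-9*z + 21*F) - 1) = -3 + (-1 - 9*z + 21*F) = -4 - 9*z + 21*F)
x(35, f(m(4, 6)))*7 = (-4 - 9*35 + 21*4)*7 = (-4 - 315 + 84)*7 = -235*7 = -1645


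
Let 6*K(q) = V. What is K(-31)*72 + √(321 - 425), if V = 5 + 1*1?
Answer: 72 + 2*I*√26 ≈ 72.0 + 10.198*I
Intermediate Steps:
V = 6 (V = 5 + 1 = 6)
K(q) = 1 (K(q) = (⅙)*6 = 1)
K(-31)*72 + √(321 - 425) = 1*72 + √(321 - 425) = 72 + √(-104) = 72 + 2*I*√26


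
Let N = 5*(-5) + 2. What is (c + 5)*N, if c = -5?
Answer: 0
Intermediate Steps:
N = -23 (N = -25 + 2 = -23)
(c + 5)*N = (-5 + 5)*(-23) = 0*(-23) = 0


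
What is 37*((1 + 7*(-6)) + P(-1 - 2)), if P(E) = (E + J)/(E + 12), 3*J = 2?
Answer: -41218/27 ≈ -1526.6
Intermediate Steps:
J = ⅔ (J = (⅓)*2 = ⅔ ≈ 0.66667)
P(E) = (⅔ + E)/(12 + E) (P(E) = (E + ⅔)/(E + 12) = (⅔ + E)/(12 + E))
37*((1 + 7*(-6)) + P(-1 - 2)) = 37*((1 + 7*(-6)) + (⅔ + (-1 - 2))/(12 + (-1 - 2))) = 37*((1 - 42) + (⅔ - 3)/(12 - 3)) = 37*(-41 - 7/3/9) = 37*(-41 + (⅑)*(-7/3)) = 37*(-41 - 7/27) = 37*(-1114/27) = -41218/27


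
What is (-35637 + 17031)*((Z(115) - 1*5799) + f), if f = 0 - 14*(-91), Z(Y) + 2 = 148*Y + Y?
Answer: -234584448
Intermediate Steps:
Z(Y) = -2 + 149*Y (Z(Y) = -2 + (148*Y + Y) = -2 + 149*Y)
f = 1274 (f = 0 + 1274 = 1274)
(-35637 + 17031)*((Z(115) - 1*5799) + f) = (-35637 + 17031)*(((-2 + 149*115) - 1*5799) + 1274) = -18606*(((-2 + 17135) - 5799) + 1274) = -18606*((17133 - 5799) + 1274) = -18606*(11334 + 1274) = -18606*12608 = -234584448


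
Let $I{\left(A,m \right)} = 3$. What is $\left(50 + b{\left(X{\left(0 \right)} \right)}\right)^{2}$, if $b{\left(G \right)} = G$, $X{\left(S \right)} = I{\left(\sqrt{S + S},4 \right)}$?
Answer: $2809$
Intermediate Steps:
$X{\left(S \right)} = 3$
$\left(50 + b{\left(X{\left(0 \right)} \right)}\right)^{2} = \left(50 + 3\right)^{2} = 53^{2} = 2809$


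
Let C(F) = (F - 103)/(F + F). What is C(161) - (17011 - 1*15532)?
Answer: -238090/161 ≈ -1478.8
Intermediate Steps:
C(F) = (-103 + F)/(2*F) (C(F) = (-103 + F)/((2*F)) = (-103 + F)*(1/(2*F)) = (-103 + F)/(2*F))
C(161) - (17011 - 1*15532) = (½)*(-103 + 161)/161 - (17011 - 1*15532) = (½)*(1/161)*58 - (17011 - 15532) = 29/161 - 1*1479 = 29/161 - 1479 = -238090/161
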